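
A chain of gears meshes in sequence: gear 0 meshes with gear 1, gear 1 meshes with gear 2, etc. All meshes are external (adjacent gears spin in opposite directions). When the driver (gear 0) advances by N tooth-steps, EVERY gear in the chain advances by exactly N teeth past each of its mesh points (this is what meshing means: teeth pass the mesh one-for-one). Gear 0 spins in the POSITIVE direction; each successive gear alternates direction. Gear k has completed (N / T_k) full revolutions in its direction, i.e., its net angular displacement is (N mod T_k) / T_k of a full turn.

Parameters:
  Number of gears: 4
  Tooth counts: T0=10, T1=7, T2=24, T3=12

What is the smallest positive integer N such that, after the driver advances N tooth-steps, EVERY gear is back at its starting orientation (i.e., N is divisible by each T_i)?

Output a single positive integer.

Answer: 840

Derivation:
Gear k returns to start when N is a multiple of T_k.
All gears at start simultaneously when N is a common multiple of [10, 7, 24, 12]; the smallest such N is lcm(10, 7, 24, 12).
Start: lcm = T0 = 10
Fold in T1=7: gcd(10, 7) = 1; lcm(10, 7) = 10 * 7 / 1 = 70 / 1 = 70
Fold in T2=24: gcd(70, 24) = 2; lcm(70, 24) = 70 * 24 / 2 = 1680 / 2 = 840
Fold in T3=12: gcd(840, 12) = 12; lcm(840, 12) = 840 * 12 / 12 = 10080 / 12 = 840
Full cycle length = 840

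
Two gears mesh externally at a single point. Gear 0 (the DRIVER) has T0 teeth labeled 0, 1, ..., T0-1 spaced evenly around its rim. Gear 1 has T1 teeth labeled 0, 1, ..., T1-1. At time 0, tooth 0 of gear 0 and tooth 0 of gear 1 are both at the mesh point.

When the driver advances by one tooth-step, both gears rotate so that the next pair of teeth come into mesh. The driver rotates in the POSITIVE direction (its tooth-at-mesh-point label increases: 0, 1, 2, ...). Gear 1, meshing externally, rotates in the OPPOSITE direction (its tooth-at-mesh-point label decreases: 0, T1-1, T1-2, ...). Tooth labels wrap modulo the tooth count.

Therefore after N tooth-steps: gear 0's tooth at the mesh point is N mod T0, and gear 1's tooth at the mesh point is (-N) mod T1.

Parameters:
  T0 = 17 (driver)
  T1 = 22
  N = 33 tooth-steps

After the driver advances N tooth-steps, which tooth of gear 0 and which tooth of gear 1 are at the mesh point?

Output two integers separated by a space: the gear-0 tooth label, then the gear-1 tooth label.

Gear 0 (driver, T0=17): tooth at mesh = N mod T0
  33 = 1 * 17 + 16, so 33 mod 17 = 16
  gear 0 tooth = 16
Gear 1 (driven, T1=22): tooth at mesh = (-N) mod T1
  33 = 1 * 22 + 11, so 33 mod 22 = 11
  (-33) mod 22 = (-11) mod 22 = 22 - 11 = 11
Mesh after 33 steps: gear-0 tooth 16 meets gear-1 tooth 11

Answer: 16 11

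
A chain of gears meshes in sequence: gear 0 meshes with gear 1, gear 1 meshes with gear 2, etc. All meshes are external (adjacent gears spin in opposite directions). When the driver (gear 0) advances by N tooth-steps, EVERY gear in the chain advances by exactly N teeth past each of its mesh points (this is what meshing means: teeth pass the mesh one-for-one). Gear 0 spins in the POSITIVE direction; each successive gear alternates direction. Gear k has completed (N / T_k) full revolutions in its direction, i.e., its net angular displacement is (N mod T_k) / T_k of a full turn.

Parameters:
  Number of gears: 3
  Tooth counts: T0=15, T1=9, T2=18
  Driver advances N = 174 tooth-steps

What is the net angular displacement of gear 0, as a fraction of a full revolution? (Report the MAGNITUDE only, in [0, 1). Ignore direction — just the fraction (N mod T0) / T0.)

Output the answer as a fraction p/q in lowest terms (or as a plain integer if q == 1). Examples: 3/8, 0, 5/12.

Chain of 3 gears, tooth counts: [15, 9, 18]
  gear 0: T0=15, direction=positive, advance = 174 mod 15 = 9 teeth = 9/15 turn
  gear 1: T1=9, direction=negative, advance = 174 mod 9 = 3 teeth = 3/9 turn
  gear 2: T2=18, direction=positive, advance = 174 mod 18 = 12 teeth = 12/18 turn
Gear 0: 174 mod 15 = 9
Fraction = 9 / 15 = 3/5 (gcd(9,15)=3) = 3/5

Answer: 3/5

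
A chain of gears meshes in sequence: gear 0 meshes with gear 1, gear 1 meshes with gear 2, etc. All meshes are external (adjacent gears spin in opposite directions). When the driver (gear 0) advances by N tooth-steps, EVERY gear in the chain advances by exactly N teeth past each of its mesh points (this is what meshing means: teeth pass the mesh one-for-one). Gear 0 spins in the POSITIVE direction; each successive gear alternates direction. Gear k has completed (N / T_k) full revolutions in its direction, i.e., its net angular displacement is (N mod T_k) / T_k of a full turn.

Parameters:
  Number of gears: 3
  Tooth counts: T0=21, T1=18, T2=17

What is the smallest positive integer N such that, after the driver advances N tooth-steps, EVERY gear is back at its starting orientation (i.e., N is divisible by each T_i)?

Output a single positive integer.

Gear k returns to start when N is a multiple of T_k.
All gears at start simultaneously when N is a common multiple of [21, 18, 17]; the smallest such N is lcm(21, 18, 17).
Start: lcm = T0 = 21
Fold in T1=18: gcd(21, 18) = 3; lcm(21, 18) = 21 * 18 / 3 = 378 / 3 = 126
Fold in T2=17: gcd(126, 17) = 1; lcm(126, 17) = 126 * 17 / 1 = 2142 / 1 = 2142
Full cycle length = 2142

Answer: 2142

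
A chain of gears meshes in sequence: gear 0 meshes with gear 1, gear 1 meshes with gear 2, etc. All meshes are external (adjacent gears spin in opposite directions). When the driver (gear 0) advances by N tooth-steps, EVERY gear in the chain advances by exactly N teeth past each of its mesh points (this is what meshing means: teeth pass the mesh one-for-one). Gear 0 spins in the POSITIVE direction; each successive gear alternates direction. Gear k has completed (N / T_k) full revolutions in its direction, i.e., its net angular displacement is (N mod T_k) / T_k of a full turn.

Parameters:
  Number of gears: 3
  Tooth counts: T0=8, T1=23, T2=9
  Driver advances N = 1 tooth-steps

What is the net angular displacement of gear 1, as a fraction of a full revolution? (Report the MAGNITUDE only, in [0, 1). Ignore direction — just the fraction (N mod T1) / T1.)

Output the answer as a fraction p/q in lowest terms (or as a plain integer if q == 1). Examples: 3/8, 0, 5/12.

Chain of 3 gears, tooth counts: [8, 23, 9]
  gear 0: T0=8, direction=positive, advance = 1 mod 8 = 1 teeth = 1/8 turn
  gear 1: T1=23, direction=negative, advance = 1 mod 23 = 1 teeth = 1/23 turn
  gear 2: T2=9, direction=positive, advance = 1 mod 9 = 1 teeth = 1/9 turn
Gear 1: 1 mod 23 = 1
Fraction = 1 / 23 = 1/23 (gcd(1,23)=1) = 1/23

Answer: 1/23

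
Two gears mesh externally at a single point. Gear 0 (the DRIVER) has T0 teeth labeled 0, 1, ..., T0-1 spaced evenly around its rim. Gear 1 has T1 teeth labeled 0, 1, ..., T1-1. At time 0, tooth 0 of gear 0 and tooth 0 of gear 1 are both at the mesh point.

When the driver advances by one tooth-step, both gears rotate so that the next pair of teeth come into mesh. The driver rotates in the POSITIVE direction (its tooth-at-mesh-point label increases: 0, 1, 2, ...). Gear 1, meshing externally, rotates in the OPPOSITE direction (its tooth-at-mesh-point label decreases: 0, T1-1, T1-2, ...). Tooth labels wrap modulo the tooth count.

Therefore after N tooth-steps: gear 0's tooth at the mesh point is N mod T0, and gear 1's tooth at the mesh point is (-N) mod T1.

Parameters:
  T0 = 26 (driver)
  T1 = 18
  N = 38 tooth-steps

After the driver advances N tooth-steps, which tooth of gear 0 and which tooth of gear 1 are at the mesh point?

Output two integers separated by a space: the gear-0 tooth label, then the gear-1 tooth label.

Answer: 12 16

Derivation:
Gear 0 (driver, T0=26): tooth at mesh = N mod T0
  38 = 1 * 26 + 12, so 38 mod 26 = 12
  gear 0 tooth = 12
Gear 1 (driven, T1=18): tooth at mesh = (-N) mod T1
  38 = 2 * 18 + 2, so 38 mod 18 = 2
  (-38) mod 18 = (-2) mod 18 = 18 - 2 = 16
Mesh after 38 steps: gear-0 tooth 12 meets gear-1 tooth 16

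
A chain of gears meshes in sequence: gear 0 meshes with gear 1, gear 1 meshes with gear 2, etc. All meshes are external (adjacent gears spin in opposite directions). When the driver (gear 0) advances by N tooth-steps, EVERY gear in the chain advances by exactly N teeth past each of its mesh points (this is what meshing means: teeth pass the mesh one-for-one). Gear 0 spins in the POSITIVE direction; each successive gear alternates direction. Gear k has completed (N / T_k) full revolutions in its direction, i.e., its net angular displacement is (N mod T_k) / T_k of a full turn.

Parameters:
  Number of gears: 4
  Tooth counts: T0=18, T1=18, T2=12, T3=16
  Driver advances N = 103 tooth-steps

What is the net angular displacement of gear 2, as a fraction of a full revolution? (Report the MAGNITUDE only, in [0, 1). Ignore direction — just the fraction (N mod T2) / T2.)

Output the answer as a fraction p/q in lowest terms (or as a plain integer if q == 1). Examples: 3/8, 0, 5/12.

Answer: 7/12

Derivation:
Chain of 4 gears, tooth counts: [18, 18, 12, 16]
  gear 0: T0=18, direction=positive, advance = 103 mod 18 = 13 teeth = 13/18 turn
  gear 1: T1=18, direction=negative, advance = 103 mod 18 = 13 teeth = 13/18 turn
  gear 2: T2=12, direction=positive, advance = 103 mod 12 = 7 teeth = 7/12 turn
  gear 3: T3=16, direction=negative, advance = 103 mod 16 = 7 teeth = 7/16 turn
Gear 2: 103 mod 12 = 7
Fraction = 7 / 12 = 7/12 (gcd(7,12)=1) = 7/12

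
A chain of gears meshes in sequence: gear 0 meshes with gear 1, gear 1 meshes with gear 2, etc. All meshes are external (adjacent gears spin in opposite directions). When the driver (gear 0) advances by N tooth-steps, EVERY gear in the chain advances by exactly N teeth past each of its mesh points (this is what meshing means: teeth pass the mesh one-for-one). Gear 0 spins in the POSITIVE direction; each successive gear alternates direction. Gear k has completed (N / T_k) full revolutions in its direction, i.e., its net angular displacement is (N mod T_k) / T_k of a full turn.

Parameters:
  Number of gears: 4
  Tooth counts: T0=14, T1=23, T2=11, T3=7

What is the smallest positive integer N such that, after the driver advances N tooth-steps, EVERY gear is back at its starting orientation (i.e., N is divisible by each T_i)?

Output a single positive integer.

Gear k returns to start when N is a multiple of T_k.
All gears at start simultaneously when N is a common multiple of [14, 23, 11, 7]; the smallest such N is lcm(14, 23, 11, 7).
Start: lcm = T0 = 14
Fold in T1=23: gcd(14, 23) = 1; lcm(14, 23) = 14 * 23 / 1 = 322 / 1 = 322
Fold in T2=11: gcd(322, 11) = 1; lcm(322, 11) = 322 * 11 / 1 = 3542 / 1 = 3542
Fold in T3=7: gcd(3542, 7) = 7; lcm(3542, 7) = 3542 * 7 / 7 = 24794 / 7 = 3542
Full cycle length = 3542

Answer: 3542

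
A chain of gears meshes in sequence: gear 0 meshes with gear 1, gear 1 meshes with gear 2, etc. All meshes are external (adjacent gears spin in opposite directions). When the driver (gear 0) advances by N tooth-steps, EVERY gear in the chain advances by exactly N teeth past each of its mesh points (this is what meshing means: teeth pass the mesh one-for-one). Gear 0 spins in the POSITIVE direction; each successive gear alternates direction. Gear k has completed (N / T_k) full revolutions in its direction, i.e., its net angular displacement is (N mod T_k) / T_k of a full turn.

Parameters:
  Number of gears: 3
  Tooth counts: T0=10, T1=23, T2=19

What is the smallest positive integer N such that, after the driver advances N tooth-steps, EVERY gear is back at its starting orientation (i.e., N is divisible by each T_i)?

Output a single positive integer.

Answer: 4370

Derivation:
Gear k returns to start when N is a multiple of T_k.
All gears at start simultaneously when N is a common multiple of [10, 23, 19]; the smallest such N is lcm(10, 23, 19).
Start: lcm = T0 = 10
Fold in T1=23: gcd(10, 23) = 1; lcm(10, 23) = 10 * 23 / 1 = 230 / 1 = 230
Fold in T2=19: gcd(230, 19) = 1; lcm(230, 19) = 230 * 19 / 1 = 4370 / 1 = 4370
Full cycle length = 4370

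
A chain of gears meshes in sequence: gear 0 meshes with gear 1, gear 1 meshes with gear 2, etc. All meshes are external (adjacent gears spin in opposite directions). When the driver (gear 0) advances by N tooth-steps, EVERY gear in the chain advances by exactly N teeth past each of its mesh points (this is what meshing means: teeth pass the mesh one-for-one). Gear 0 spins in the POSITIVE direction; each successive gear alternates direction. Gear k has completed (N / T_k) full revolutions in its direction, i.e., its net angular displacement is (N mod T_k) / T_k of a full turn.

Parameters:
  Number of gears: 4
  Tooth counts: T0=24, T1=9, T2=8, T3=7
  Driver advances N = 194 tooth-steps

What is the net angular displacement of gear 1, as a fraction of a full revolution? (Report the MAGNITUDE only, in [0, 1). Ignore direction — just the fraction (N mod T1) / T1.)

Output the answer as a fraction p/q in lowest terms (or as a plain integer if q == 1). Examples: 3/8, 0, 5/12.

Answer: 5/9

Derivation:
Chain of 4 gears, tooth counts: [24, 9, 8, 7]
  gear 0: T0=24, direction=positive, advance = 194 mod 24 = 2 teeth = 2/24 turn
  gear 1: T1=9, direction=negative, advance = 194 mod 9 = 5 teeth = 5/9 turn
  gear 2: T2=8, direction=positive, advance = 194 mod 8 = 2 teeth = 2/8 turn
  gear 3: T3=7, direction=negative, advance = 194 mod 7 = 5 teeth = 5/7 turn
Gear 1: 194 mod 9 = 5
Fraction = 5 / 9 = 5/9 (gcd(5,9)=1) = 5/9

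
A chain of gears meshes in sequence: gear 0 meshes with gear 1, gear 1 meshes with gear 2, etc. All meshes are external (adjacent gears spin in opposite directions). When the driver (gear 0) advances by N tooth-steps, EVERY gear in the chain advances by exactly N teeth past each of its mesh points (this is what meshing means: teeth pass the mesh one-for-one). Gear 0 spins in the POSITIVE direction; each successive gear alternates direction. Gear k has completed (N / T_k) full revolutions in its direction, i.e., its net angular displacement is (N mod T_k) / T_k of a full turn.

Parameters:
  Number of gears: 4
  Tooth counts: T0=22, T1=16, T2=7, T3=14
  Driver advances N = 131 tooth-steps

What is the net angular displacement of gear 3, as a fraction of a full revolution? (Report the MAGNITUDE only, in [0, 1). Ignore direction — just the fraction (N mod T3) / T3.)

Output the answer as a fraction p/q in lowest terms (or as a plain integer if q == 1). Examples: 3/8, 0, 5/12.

Answer: 5/14

Derivation:
Chain of 4 gears, tooth counts: [22, 16, 7, 14]
  gear 0: T0=22, direction=positive, advance = 131 mod 22 = 21 teeth = 21/22 turn
  gear 1: T1=16, direction=negative, advance = 131 mod 16 = 3 teeth = 3/16 turn
  gear 2: T2=7, direction=positive, advance = 131 mod 7 = 5 teeth = 5/7 turn
  gear 3: T3=14, direction=negative, advance = 131 mod 14 = 5 teeth = 5/14 turn
Gear 3: 131 mod 14 = 5
Fraction = 5 / 14 = 5/14 (gcd(5,14)=1) = 5/14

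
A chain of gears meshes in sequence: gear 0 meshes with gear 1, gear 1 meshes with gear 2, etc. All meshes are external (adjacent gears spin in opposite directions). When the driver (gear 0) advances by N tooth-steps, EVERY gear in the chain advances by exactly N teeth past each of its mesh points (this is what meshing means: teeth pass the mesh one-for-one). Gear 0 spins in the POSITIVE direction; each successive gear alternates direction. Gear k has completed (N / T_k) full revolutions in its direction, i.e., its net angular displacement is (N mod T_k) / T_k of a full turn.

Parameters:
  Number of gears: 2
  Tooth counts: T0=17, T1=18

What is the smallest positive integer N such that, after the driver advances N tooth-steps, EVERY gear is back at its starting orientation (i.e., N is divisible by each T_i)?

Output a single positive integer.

Answer: 306

Derivation:
Gear k returns to start when N is a multiple of T_k.
All gears at start simultaneously when N is a common multiple of [17, 18]; the smallest such N is lcm(17, 18).
Start: lcm = T0 = 17
Fold in T1=18: gcd(17, 18) = 1; lcm(17, 18) = 17 * 18 / 1 = 306 / 1 = 306
Full cycle length = 306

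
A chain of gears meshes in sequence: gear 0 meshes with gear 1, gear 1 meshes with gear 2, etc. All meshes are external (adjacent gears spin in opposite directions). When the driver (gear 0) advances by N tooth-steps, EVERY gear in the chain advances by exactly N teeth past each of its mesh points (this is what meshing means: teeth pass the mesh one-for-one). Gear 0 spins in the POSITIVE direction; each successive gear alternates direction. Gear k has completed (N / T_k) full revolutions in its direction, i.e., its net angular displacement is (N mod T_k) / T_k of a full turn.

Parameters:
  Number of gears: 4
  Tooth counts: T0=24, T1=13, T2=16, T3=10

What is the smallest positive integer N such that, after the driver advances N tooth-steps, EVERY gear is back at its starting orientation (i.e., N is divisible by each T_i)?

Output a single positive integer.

Gear k returns to start when N is a multiple of T_k.
All gears at start simultaneously when N is a common multiple of [24, 13, 16, 10]; the smallest such N is lcm(24, 13, 16, 10).
Start: lcm = T0 = 24
Fold in T1=13: gcd(24, 13) = 1; lcm(24, 13) = 24 * 13 / 1 = 312 / 1 = 312
Fold in T2=16: gcd(312, 16) = 8; lcm(312, 16) = 312 * 16 / 8 = 4992 / 8 = 624
Fold in T3=10: gcd(624, 10) = 2; lcm(624, 10) = 624 * 10 / 2 = 6240 / 2 = 3120
Full cycle length = 3120

Answer: 3120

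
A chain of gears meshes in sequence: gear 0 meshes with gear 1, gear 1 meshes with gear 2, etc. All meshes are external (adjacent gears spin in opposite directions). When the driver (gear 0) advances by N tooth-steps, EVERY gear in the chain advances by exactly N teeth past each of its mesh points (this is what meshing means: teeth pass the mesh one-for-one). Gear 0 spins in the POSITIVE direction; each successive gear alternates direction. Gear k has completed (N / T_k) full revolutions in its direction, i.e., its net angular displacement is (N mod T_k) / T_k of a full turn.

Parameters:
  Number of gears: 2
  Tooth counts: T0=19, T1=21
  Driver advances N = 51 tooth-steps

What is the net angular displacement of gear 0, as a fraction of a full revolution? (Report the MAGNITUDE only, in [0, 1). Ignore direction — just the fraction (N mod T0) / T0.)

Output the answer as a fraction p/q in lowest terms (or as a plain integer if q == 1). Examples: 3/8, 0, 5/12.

Chain of 2 gears, tooth counts: [19, 21]
  gear 0: T0=19, direction=positive, advance = 51 mod 19 = 13 teeth = 13/19 turn
  gear 1: T1=21, direction=negative, advance = 51 mod 21 = 9 teeth = 9/21 turn
Gear 0: 51 mod 19 = 13
Fraction = 13 / 19 = 13/19 (gcd(13,19)=1) = 13/19

Answer: 13/19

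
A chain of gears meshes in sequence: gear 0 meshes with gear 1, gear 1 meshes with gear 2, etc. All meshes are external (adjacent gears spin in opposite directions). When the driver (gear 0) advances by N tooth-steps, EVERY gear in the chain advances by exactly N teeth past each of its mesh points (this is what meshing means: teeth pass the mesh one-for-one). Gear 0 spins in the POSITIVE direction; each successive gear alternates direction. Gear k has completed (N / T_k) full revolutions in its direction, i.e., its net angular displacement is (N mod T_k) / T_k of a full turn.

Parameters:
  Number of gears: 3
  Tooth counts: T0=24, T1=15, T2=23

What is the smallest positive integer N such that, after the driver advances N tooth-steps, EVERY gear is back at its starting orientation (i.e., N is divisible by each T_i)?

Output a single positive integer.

Gear k returns to start when N is a multiple of T_k.
All gears at start simultaneously when N is a common multiple of [24, 15, 23]; the smallest such N is lcm(24, 15, 23).
Start: lcm = T0 = 24
Fold in T1=15: gcd(24, 15) = 3; lcm(24, 15) = 24 * 15 / 3 = 360 / 3 = 120
Fold in T2=23: gcd(120, 23) = 1; lcm(120, 23) = 120 * 23 / 1 = 2760 / 1 = 2760
Full cycle length = 2760

Answer: 2760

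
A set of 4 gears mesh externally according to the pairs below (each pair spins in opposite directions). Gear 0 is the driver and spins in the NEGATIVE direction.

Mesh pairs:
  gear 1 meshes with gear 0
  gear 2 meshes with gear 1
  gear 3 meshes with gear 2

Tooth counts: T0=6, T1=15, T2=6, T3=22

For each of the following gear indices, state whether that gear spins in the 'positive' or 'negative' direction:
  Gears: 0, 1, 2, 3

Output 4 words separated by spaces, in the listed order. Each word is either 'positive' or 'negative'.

Gear 0 (driver): negative (depth 0)
  gear 1: meshes with gear 0 -> depth 1 -> positive (opposite of gear 0)
  gear 2: meshes with gear 1 -> depth 2 -> negative (opposite of gear 1)
  gear 3: meshes with gear 2 -> depth 3 -> positive (opposite of gear 2)
Queried indices 0, 1, 2, 3 -> negative, positive, negative, positive

Answer: negative positive negative positive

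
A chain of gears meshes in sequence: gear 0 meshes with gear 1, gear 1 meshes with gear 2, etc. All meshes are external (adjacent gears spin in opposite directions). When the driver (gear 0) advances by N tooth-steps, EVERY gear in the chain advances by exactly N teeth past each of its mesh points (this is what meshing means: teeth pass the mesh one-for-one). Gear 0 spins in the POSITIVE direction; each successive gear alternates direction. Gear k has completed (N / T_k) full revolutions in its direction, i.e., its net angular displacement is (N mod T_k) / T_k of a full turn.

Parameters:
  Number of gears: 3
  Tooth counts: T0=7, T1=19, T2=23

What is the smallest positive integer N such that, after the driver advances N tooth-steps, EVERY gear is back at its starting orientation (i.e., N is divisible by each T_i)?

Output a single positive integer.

Gear k returns to start when N is a multiple of T_k.
All gears at start simultaneously when N is a common multiple of [7, 19, 23]; the smallest such N is lcm(7, 19, 23).
Start: lcm = T0 = 7
Fold in T1=19: gcd(7, 19) = 1; lcm(7, 19) = 7 * 19 / 1 = 133 / 1 = 133
Fold in T2=23: gcd(133, 23) = 1; lcm(133, 23) = 133 * 23 / 1 = 3059 / 1 = 3059
Full cycle length = 3059

Answer: 3059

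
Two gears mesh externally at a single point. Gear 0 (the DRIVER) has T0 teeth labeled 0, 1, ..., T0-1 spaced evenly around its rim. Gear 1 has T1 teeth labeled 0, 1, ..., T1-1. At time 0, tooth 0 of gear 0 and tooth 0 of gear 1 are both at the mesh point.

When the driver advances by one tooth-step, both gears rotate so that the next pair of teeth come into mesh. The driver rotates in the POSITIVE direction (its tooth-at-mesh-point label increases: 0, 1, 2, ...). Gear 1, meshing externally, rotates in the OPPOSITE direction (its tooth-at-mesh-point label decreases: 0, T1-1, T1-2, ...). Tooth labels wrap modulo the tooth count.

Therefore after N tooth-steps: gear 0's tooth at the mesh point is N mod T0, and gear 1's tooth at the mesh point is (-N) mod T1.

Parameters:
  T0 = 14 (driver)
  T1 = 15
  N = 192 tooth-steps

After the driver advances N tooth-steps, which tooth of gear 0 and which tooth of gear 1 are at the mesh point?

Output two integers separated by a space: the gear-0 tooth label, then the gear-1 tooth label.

Answer: 10 3

Derivation:
Gear 0 (driver, T0=14): tooth at mesh = N mod T0
  192 = 13 * 14 + 10, so 192 mod 14 = 10
  gear 0 tooth = 10
Gear 1 (driven, T1=15): tooth at mesh = (-N) mod T1
  192 = 12 * 15 + 12, so 192 mod 15 = 12
  (-192) mod 15 = (-12) mod 15 = 15 - 12 = 3
Mesh after 192 steps: gear-0 tooth 10 meets gear-1 tooth 3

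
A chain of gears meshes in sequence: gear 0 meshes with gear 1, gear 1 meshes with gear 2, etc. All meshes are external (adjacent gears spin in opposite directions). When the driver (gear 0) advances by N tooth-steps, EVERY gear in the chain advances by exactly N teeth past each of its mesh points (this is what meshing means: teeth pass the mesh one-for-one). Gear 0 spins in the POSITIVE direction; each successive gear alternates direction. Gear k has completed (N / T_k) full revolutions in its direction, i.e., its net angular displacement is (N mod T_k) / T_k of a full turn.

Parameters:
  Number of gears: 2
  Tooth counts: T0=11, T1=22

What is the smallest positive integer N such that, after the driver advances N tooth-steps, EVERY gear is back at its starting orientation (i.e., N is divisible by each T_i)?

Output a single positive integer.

Gear k returns to start when N is a multiple of T_k.
All gears at start simultaneously when N is a common multiple of [11, 22]; the smallest such N is lcm(11, 22).
Start: lcm = T0 = 11
Fold in T1=22: gcd(11, 22) = 11; lcm(11, 22) = 11 * 22 / 11 = 242 / 11 = 22
Full cycle length = 22

Answer: 22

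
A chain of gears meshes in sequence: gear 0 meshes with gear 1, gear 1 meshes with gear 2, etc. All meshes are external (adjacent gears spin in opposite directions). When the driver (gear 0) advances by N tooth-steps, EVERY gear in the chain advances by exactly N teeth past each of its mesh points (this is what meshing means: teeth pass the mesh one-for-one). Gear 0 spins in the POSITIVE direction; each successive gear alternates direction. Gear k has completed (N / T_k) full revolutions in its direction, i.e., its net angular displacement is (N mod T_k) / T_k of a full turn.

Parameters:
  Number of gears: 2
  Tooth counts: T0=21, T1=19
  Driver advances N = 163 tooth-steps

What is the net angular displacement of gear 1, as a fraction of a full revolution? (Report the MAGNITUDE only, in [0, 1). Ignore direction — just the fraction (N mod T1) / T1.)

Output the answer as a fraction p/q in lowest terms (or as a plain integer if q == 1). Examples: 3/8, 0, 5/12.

Chain of 2 gears, tooth counts: [21, 19]
  gear 0: T0=21, direction=positive, advance = 163 mod 21 = 16 teeth = 16/21 turn
  gear 1: T1=19, direction=negative, advance = 163 mod 19 = 11 teeth = 11/19 turn
Gear 1: 163 mod 19 = 11
Fraction = 11 / 19 = 11/19 (gcd(11,19)=1) = 11/19

Answer: 11/19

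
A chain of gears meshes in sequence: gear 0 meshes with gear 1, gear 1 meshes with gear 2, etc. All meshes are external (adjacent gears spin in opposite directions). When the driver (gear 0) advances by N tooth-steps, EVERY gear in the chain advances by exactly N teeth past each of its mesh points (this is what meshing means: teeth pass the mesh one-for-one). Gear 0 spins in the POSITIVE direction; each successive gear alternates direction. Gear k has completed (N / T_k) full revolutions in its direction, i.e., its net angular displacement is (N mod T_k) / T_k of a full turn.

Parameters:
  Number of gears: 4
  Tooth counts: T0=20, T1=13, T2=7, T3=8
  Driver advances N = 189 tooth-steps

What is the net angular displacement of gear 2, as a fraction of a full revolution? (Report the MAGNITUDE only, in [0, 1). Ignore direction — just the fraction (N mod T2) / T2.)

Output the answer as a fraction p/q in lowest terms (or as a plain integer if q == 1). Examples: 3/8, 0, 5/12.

Chain of 4 gears, tooth counts: [20, 13, 7, 8]
  gear 0: T0=20, direction=positive, advance = 189 mod 20 = 9 teeth = 9/20 turn
  gear 1: T1=13, direction=negative, advance = 189 mod 13 = 7 teeth = 7/13 turn
  gear 2: T2=7, direction=positive, advance = 189 mod 7 = 0 teeth = 0/7 turn
  gear 3: T3=8, direction=negative, advance = 189 mod 8 = 5 teeth = 5/8 turn
Gear 2: 189 mod 7 = 0
Fraction = 0 / 7 = 0/1 (gcd(0,7)=7) = 0

Answer: 0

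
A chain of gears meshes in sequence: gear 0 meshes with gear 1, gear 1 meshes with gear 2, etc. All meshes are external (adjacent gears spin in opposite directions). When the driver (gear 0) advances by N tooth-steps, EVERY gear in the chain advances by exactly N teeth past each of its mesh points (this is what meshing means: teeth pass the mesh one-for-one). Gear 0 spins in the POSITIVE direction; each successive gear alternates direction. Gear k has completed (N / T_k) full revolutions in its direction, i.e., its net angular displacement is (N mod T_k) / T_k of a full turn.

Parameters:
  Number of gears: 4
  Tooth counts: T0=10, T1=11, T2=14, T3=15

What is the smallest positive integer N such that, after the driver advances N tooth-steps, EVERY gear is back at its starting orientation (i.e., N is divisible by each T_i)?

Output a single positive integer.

Answer: 2310

Derivation:
Gear k returns to start when N is a multiple of T_k.
All gears at start simultaneously when N is a common multiple of [10, 11, 14, 15]; the smallest such N is lcm(10, 11, 14, 15).
Start: lcm = T0 = 10
Fold in T1=11: gcd(10, 11) = 1; lcm(10, 11) = 10 * 11 / 1 = 110 / 1 = 110
Fold in T2=14: gcd(110, 14) = 2; lcm(110, 14) = 110 * 14 / 2 = 1540 / 2 = 770
Fold in T3=15: gcd(770, 15) = 5; lcm(770, 15) = 770 * 15 / 5 = 11550 / 5 = 2310
Full cycle length = 2310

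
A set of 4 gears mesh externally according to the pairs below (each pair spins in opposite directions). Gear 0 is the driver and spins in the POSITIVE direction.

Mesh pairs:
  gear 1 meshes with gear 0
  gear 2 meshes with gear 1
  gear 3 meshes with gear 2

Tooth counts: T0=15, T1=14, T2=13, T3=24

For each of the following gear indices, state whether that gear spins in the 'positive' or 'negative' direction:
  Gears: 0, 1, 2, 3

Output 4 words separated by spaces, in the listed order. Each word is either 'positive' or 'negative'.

Answer: positive negative positive negative

Derivation:
Gear 0 (driver): positive (depth 0)
  gear 1: meshes with gear 0 -> depth 1 -> negative (opposite of gear 0)
  gear 2: meshes with gear 1 -> depth 2 -> positive (opposite of gear 1)
  gear 3: meshes with gear 2 -> depth 3 -> negative (opposite of gear 2)
Queried indices 0, 1, 2, 3 -> positive, negative, positive, negative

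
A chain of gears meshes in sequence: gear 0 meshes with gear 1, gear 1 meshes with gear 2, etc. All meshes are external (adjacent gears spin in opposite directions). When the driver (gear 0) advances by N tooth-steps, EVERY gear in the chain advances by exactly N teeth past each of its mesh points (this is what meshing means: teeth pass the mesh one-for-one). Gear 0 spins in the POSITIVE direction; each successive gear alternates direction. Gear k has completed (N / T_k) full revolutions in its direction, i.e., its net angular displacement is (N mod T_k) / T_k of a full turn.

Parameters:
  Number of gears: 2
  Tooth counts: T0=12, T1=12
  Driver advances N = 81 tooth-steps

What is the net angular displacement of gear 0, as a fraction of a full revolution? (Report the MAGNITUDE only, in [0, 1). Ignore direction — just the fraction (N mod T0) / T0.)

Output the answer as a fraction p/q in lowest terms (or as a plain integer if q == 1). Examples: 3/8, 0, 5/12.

Chain of 2 gears, tooth counts: [12, 12]
  gear 0: T0=12, direction=positive, advance = 81 mod 12 = 9 teeth = 9/12 turn
  gear 1: T1=12, direction=negative, advance = 81 mod 12 = 9 teeth = 9/12 turn
Gear 0: 81 mod 12 = 9
Fraction = 9 / 12 = 3/4 (gcd(9,12)=3) = 3/4

Answer: 3/4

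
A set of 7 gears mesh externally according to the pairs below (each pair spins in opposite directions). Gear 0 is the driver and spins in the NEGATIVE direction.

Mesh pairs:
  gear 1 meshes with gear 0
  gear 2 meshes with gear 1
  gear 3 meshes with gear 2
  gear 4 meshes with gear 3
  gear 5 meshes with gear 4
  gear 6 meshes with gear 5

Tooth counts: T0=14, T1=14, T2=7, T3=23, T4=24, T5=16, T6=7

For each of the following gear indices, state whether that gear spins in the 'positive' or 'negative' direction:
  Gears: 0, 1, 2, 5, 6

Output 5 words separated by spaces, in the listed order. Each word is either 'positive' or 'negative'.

Answer: negative positive negative positive negative

Derivation:
Gear 0 (driver): negative (depth 0)
  gear 1: meshes with gear 0 -> depth 1 -> positive (opposite of gear 0)
  gear 2: meshes with gear 1 -> depth 2 -> negative (opposite of gear 1)
  gear 3: meshes with gear 2 -> depth 3 -> positive (opposite of gear 2)
  gear 4: meshes with gear 3 -> depth 4 -> negative (opposite of gear 3)
  gear 5: meshes with gear 4 -> depth 5 -> positive (opposite of gear 4)
  gear 6: meshes with gear 5 -> depth 6 -> negative (opposite of gear 5)
Queried indices 0, 1, 2, 5, 6 -> negative, positive, negative, positive, negative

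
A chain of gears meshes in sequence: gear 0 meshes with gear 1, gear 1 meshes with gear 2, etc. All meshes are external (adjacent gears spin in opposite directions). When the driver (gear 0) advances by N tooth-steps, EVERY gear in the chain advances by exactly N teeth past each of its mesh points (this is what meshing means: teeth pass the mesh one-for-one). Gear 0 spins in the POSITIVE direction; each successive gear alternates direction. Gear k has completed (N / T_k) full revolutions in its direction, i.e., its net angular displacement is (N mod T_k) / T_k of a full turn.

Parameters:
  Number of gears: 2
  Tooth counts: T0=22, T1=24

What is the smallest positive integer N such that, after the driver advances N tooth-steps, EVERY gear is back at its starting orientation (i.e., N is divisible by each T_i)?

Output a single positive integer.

Gear k returns to start when N is a multiple of T_k.
All gears at start simultaneously when N is a common multiple of [22, 24]; the smallest such N is lcm(22, 24).
Start: lcm = T0 = 22
Fold in T1=24: gcd(22, 24) = 2; lcm(22, 24) = 22 * 24 / 2 = 528 / 2 = 264
Full cycle length = 264

Answer: 264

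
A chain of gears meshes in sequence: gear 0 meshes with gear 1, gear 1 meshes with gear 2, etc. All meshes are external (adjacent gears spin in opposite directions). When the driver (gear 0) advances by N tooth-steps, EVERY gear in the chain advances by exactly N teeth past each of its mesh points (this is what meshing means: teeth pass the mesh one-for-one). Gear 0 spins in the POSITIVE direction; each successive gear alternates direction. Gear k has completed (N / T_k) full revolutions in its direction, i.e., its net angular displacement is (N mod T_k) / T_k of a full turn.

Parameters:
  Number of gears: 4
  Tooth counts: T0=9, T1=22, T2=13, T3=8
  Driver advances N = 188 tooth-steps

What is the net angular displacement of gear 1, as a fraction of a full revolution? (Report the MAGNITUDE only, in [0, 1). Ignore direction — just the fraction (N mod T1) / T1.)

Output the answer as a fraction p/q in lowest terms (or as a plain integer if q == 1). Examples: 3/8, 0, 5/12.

Answer: 6/11

Derivation:
Chain of 4 gears, tooth counts: [9, 22, 13, 8]
  gear 0: T0=9, direction=positive, advance = 188 mod 9 = 8 teeth = 8/9 turn
  gear 1: T1=22, direction=negative, advance = 188 mod 22 = 12 teeth = 12/22 turn
  gear 2: T2=13, direction=positive, advance = 188 mod 13 = 6 teeth = 6/13 turn
  gear 3: T3=8, direction=negative, advance = 188 mod 8 = 4 teeth = 4/8 turn
Gear 1: 188 mod 22 = 12
Fraction = 12 / 22 = 6/11 (gcd(12,22)=2) = 6/11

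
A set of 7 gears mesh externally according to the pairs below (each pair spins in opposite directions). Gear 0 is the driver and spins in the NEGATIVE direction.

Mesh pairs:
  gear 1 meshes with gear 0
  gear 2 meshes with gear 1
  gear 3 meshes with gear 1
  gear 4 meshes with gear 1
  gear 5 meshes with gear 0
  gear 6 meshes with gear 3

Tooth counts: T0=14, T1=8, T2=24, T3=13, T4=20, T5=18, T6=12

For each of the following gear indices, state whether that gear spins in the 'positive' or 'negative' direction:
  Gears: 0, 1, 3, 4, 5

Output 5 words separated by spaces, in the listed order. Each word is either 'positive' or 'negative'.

Answer: negative positive negative negative positive

Derivation:
Gear 0 (driver): negative (depth 0)
  gear 1: meshes with gear 0 -> depth 1 -> positive (opposite of gear 0)
  gear 2: meshes with gear 1 -> depth 2 -> negative (opposite of gear 1)
  gear 3: meshes with gear 1 -> depth 2 -> negative (opposite of gear 1)
  gear 4: meshes with gear 1 -> depth 2 -> negative (opposite of gear 1)
  gear 5: meshes with gear 0 -> depth 1 -> positive (opposite of gear 0)
  gear 6: meshes with gear 3 -> depth 3 -> positive (opposite of gear 3)
Queried indices 0, 1, 3, 4, 5 -> negative, positive, negative, negative, positive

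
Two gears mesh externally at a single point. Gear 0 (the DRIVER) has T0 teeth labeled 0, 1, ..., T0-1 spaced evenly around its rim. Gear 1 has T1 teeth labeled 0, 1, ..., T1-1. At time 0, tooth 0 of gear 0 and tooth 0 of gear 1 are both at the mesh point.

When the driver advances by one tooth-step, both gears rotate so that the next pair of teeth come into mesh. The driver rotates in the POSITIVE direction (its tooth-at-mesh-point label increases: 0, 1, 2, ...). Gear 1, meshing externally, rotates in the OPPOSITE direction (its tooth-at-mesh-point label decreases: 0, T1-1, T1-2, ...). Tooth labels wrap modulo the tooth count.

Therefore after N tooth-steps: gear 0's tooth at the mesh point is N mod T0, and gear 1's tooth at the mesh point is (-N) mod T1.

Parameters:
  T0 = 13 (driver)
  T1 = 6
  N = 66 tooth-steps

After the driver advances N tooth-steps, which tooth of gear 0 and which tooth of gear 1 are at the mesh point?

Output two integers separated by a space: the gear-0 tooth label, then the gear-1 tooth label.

Answer: 1 0

Derivation:
Gear 0 (driver, T0=13): tooth at mesh = N mod T0
  66 = 5 * 13 + 1, so 66 mod 13 = 1
  gear 0 tooth = 1
Gear 1 (driven, T1=6): tooth at mesh = (-N) mod T1
  66 = 11 * 6 + 0, so 66 mod 6 = 0
  (-66) mod 6 = 0
Mesh after 66 steps: gear-0 tooth 1 meets gear-1 tooth 0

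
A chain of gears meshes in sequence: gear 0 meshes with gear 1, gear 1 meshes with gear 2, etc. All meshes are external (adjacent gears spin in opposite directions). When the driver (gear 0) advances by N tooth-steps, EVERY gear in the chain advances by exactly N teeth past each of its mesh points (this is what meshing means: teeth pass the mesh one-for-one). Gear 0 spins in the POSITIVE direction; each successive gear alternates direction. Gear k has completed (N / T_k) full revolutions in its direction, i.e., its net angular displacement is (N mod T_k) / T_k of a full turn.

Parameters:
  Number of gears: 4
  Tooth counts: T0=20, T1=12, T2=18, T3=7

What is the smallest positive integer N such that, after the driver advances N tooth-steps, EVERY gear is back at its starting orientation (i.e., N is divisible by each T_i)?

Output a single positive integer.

Answer: 1260

Derivation:
Gear k returns to start when N is a multiple of T_k.
All gears at start simultaneously when N is a common multiple of [20, 12, 18, 7]; the smallest such N is lcm(20, 12, 18, 7).
Start: lcm = T0 = 20
Fold in T1=12: gcd(20, 12) = 4; lcm(20, 12) = 20 * 12 / 4 = 240 / 4 = 60
Fold in T2=18: gcd(60, 18) = 6; lcm(60, 18) = 60 * 18 / 6 = 1080 / 6 = 180
Fold in T3=7: gcd(180, 7) = 1; lcm(180, 7) = 180 * 7 / 1 = 1260 / 1 = 1260
Full cycle length = 1260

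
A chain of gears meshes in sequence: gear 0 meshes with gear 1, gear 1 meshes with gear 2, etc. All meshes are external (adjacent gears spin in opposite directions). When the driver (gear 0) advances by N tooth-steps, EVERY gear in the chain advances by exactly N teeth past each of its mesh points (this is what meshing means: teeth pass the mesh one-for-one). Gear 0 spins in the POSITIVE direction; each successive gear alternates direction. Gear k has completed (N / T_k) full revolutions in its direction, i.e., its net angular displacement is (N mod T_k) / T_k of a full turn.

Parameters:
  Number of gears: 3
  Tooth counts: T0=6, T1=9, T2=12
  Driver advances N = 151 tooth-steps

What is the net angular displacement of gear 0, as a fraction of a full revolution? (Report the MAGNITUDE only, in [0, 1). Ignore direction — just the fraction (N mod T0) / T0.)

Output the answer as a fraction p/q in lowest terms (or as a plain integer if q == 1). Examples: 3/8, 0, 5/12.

Chain of 3 gears, tooth counts: [6, 9, 12]
  gear 0: T0=6, direction=positive, advance = 151 mod 6 = 1 teeth = 1/6 turn
  gear 1: T1=9, direction=negative, advance = 151 mod 9 = 7 teeth = 7/9 turn
  gear 2: T2=12, direction=positive, advance = 151 mod 12 = 7 teeth = 7/12 turn
Gear 0: 151 mod 6 = 1
Fraction = 1 / 6 = 1/6 (gcd(1,6)=1) = 1/6

Answer: 1/6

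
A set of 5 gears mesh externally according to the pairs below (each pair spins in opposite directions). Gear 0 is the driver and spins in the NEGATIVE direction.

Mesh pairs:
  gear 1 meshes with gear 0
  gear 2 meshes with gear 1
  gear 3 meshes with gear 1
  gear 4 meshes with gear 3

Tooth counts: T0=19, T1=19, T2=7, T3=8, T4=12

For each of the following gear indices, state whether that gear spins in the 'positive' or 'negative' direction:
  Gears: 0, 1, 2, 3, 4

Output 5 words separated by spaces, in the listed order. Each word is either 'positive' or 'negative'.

Gear 0 (driver): negative (depth 0)
  gear 1: meshes with gear 0 -> depth 1 -> positive (opposite of gear 0)
  gear 2: meshes with gear 1 -> depth 2 -> negative (opposite of gear 1)
  gear 3: meshes with gear 1 -> depth 2 -> negative (opposite of gear 1)
  gear 4: meshes with gear 3 -> depth 3 -> positive (opposite of gear 3)
Queried indices 0, 1, 2, 3, 4 -> negative, positive, negative, negative, positive

Answer: negative positive negative negative positive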